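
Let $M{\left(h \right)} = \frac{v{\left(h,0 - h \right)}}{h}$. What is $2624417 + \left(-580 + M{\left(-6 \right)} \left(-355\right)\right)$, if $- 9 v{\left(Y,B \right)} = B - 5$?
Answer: $\frac{141686843}{54} \approx 2.6238 \cdot 10^{6}$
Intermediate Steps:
$v{\left(Y,B \right)} = \frac{5}{9} - \frac{B}{9}$ ($v{\left(Y,B \right)} = - \frac{B - 5}{9} = - \frac{-5 + B}{9} = \frac{5}{9} - \frac{B}{9}$)
$M{\left(h \right)} = \frac{\frac{5}{9} + \frac{h}{9}}{h}$ ($M{\left(h \right)} = \frac{\frac{5}{9} - \frac{0 - h}{9}}{h} = \frac{\frac{5}{9} - \frac{\left(-1\right) h}{9}}{h} = \frac{\frac{5}{9} + \frac{h}{9}}{h}$)
$2624417 + \left(-580 + M{\left(-6 \right)} \left(-355\right)\right) = 2624417 - \left(580 - \frac{5 - 6}{9 \left(-6\right)} \left(-355\right)\right) = 2624417 - \left(580 - \frac{1}{9} \left(- \frac{1}{6}\right) \left(-1\right) \left(-355\right)\right) = 2624417 + \left(-580 + \frac{1}{54} \left(-355\right)\right) = 2624417 - \frac{31675}{54} = \frac{141686843}{54}$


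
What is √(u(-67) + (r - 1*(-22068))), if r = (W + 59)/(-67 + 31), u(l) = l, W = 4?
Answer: √87997/2 ≈ 148.32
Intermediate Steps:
r = -7/4 (r = (4 + 59)/(-67 + 31) = 63/(-36) = -1/36*63 = -7/4 ≈ -1.7500)
√(u(-67) + (r - 1*(-22068))) = √(-67 + (-7/4 - 1*(-22068))) = √(-67 + (-7/4 + 22068)) = √(-67 + 88265/4) = √(87997/4) = √87997/2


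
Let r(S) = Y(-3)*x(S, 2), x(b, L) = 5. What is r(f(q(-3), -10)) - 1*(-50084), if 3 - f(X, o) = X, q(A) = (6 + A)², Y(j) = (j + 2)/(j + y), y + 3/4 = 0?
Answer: 150256/3 ≈ 50085.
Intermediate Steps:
y = -¾ (y = -¾ + 0 = -¾ ≈ -0.75000)
Y(j) = (2 + j)/(-¾ + j) (Y(j) = (j + 2)/(j - ¾) = (2 + j)/(-¾ + j))
f(X, o) = 3 - X
r(S) = 4/3 (r(S) = (4*(2 - 3)/(-3 + 4*(-3)))*5 = (4*(-1)/(-3 - 12))*5 = (4*(-1)/(-15))*5 = (4*(-1/15)*(-1))*5 = (4/15)*5 = 4/3)
r(f(q(-3), -10)) - 1*(-50084) = 4/3 - 1*(-50084) = 4/3 + 50084 = 150256/3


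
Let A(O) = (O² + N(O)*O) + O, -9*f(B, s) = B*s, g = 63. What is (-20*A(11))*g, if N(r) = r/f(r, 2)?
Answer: -103950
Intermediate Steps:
f(B, s) = -B*s/9
N(r) = -9/2 (N(r) = r/((-⅑*r*2)) = r/((-2*r/9)) = r*(-9/(2*r)) = -9/2)
A(O) = O² - 7*O/2 (A(O) = (O² - 9*O/2) + O = O² - 7*O/2)
(-20*A(11))*g = -10*11*(-7 + 2*11)*63 = -10*11*(-7 + 22)*63 = -10*11*15*63 = -20*165/2*63 = -1650*63 = -103950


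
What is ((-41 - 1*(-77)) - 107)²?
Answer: 5041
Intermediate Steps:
((-41 - 1*(-77)) - 107)² = ((-41 + 77) - 107)² = (36 - 107)² = (-71)² = 5041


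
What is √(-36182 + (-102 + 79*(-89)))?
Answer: I*√43315 ≈ 208.12*I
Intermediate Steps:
√(-36182 + (-102 + 79*(-89))) = √(-36182 + (-102 - 7031)) = √(-36182 - 7133) = √(-43315) = I*√43315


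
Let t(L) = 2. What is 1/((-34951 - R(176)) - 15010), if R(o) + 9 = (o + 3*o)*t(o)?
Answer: -1/51360 ≈ -1.9470e-5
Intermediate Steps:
R(o) = -9 + 8*o (R(o) = -9 + (o + 3*o)*2 = -9 + (4*o)*2 = -9 + 8*o)
1/((-34951 - R(176)) - 15010) = 1/((-34951 - (-9 + 8*176)) - 15010) = 1/((-34951 - (-9 + 1408)) - 15010) = 1/((-34951 - 1*1399) - 15010) = 1/((-34951 - 1399) - 15010) = 1/(-36350 - 15010) = 1/(-51360) = -1/51360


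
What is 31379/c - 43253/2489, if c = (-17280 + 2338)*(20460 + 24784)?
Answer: -29240656635875/1682653225672 ≈ -17.378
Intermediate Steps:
c = -676035848 (c = -14942*45244 = -676035848)
31379/c - 43253/2489 = 31379/(-676035848) - 43253/2489 = 31379*(-1/676035848) - 43253*1/2489 = -31379/676035848 - 43253/2489 = -29240656635875/1682653225672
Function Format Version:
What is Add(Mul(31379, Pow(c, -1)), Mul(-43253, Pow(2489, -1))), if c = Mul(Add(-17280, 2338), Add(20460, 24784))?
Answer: Rational(-29240656635875, 1682653225672) ≈ -17.378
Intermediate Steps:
c = -676035848 (c = Mul(-14942, 45244) = -676035848)
Add(Mul(31379, Pow(c, -1)), Mul(-43253, Pow(2489, -1))) = Add(Mul(31379, Pow(-676035848, -1)), Mul(-43253, Pow(2489, -1))) = Add(Mul(31379, Rational(-1, 676035848)), Mul(-43253, Rational(1, 2489))) = Add(Rational(-31379, 676035848), Rational(-43253, 2489)) = Rational(-29240656635875, 1682653225672)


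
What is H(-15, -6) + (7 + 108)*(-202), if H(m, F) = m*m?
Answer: -23005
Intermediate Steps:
H(m, F) = m²
H(-15, -6) + (7 + 108)*(-202) = (-15)² + (7 + 108)*(-202) = 225 + 115*(-202) = 225 - 23230 = -23005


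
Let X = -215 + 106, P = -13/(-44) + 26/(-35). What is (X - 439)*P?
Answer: 94393/385 ≈ 245.18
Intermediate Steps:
P = -689/1540 (P = -13*(-1/44) + 26*(-1/35) = 13/44 - 26/35 = -689/1540 ≈ -0.44740)
X = -109
(X - 439)*P = (-109 - 439)*(-689/1540) = -548*(-689/1540) = 94393/385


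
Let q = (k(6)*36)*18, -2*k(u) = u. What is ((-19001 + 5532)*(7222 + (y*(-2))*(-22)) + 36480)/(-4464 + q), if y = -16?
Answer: 43877231/3204 ≈ 13695.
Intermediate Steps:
k(u) = -u/2
q = -1944 (q = (-1/2*6*36)*18 = -3*36*18 = -108*18 = -1944)
((-19001 + 5532)*(7222 + (y*(-2))*(-22)) + 36480)/(-4464 + q) = ((-19001 + 5532)*(7222 - 16*(-2)*(-22)) + 36480)/(-4464 - 1944) = (-13469*(7222 + 32*(-22)) + 36480)/(-6408) = (-13469*(7222 - 704) + 36480)*(-1/6408) = (-13469*6518 + 36480)*(-1/6408) = (-87790942 + 36480)*(-1/6408) = -87754462*(-1/6408) = 43877231/3204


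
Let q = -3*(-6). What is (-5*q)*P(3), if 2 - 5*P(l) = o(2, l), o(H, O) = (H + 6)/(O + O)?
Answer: -12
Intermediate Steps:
q = 18
o(H, O) = (6 + H)/(2*O) (o(H, O) = (6 + H)/((2*O)) = (6 + H)*(1/(2*O)) = (6 + H)/(2*O))
P(l) = ⅖ - 4/(5*l) (P(l) = ⅖ - (6 + 2)/(10*l) = ⅖ - 8/(10*l) = ⅖ - 4/(5*l))
(-5*q)*P(3) = (-5*18)*((⅖)*(-2 + 3)/3) = -36/3 = -90*2/15 = -12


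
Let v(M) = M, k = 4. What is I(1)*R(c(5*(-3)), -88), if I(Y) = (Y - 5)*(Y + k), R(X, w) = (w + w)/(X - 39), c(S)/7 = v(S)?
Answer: -220/9 ≈ -24.444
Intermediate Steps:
c(S) = 7*S
R(X, w) = 2*w/(-39 + X) (R(X, w) = (2*w)/(-39 + X) = 2*w/(-39 + X))
I(Y) = (-5 + Y)*(4 + Y) (I(Y) = (Y - 5)*(Y + 4) = (-5 + Y)*(4 + Y))
I(1)*R(c(5*(-3)), -88) = (-20 + 1² - 1*1)*(2*(-88)/(-39 + 7*(5*(-3)))) = (-20 + 1 - 1)*(2*(-88)/(-39 + 7*(-15))) = -40*(-88)/(-39 - 105) = -40*(-88)/(-144) = -40*(-88)*(-1)/144 = -20*11/9 = -220/9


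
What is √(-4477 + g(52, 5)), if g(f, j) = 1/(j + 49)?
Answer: I*√1450542/18 ≈ 66.91*I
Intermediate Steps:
g(f, j) = 1/(49 + j)
√(-4477 + g(52, 5)) = √(-4477 + 1/(49 + 5)) = √(-4477 + 1/54) = √(-241757/54) = I*√1450542/18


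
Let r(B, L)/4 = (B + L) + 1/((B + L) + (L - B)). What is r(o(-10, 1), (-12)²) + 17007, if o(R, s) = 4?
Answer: 1267129/72 ≈ 17599.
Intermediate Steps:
r(B, L) = 2/L + 4*B + 4*L (r(B, L) = 4*((B + L) + 1/((B + L) + (L - B))) = 4*((B + L) + 1/(2*L)) = 4*(B + L + 1/(2*L)) = 2/L + 4*B + 4*L)
r(o(-10, 1), (-12)²) + 17007 = 2*(1 + 2*(-12)²*(4 + (-12)²))/((-12)²) + 17007 = 2*(1 + 2*144*(4 + 144))/144 + 17007 = 2*(1/144)*(1 + 2*144*148) + 17007 = 2*(1/144)*(1 + 42624) + 17007 = 2*(1/144)*42625 + 17007 = 42625/72 + 17007 = 1267129/72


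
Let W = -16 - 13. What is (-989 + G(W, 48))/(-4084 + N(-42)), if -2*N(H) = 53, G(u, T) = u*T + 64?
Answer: 4634/8221 ≈ 0.56368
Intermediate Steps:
W = -29
G(u, T) = 64 + T*u (G(u, T) = T*u + 64 = 64 + T*u)
N(H) = -53/2 (N(H) = -½*53 = -53/2)
(-989 + G(W, 48))/(-4084 + N(-42)) = (-989 + (64 + 48*(-29)))/(-4084 - 53/2) = (-989 + (64 - 1392))/(-8221/2) = (-989 - 1328)*(-2/8221) = -2317*(-2/8221) = 4634/8221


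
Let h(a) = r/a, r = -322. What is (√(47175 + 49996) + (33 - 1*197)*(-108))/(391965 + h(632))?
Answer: 5596992/123860779 + 316*√97171/123860779 ≈ 0.045983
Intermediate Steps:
h(a) = -322/a
(√(47175 + 49996) + (33 - 1*197)*(-108))/(391965 + h(632)) = (√(47175 + 49996) + (33 - 1*197)*(-108))/(391965 - 322/632) = (√97171 + (33 - 197)*(-108))/(391965 - 322*1/632) = (√97171 - 164*(-108))/(391965 - 161/316) = (√97171 + 17712)/(123860779/316) = (17712 + √97171)*(316/123860779) = 5596992/123860779 + 316*√97171/123860779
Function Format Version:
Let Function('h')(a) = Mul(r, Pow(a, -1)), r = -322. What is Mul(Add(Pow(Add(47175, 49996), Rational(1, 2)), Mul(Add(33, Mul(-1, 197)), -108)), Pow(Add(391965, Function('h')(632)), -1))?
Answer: Add(Rational(5596992, 123860779), Mul(Rational(316, 123860779), Pow(97171, Rational(1, 2)))) ≈ 0.045983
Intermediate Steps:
Function('h')(a) = Mul(-322, Pow(a, -1))
Mul(Add(Pow(Add(47175, 49996), Rational(1, 2)), Mul(Add(33, Mul(-1, 197)), -108)), Pow(Add(391965, Function('h')(632)), -1)) = Mul(Add(Pow(Add(47175, 49996), Rational(1, 2)), Mul(Add(33, Mul(-1, 197)), -108)), Pow(Add(391965, Mul(-322, Pow(632, -1))), -1)) = Mul(Add(Pow(97171, Rational(1, 2)), Mul(Add(33, -197), -108)), Pow(Add(391965, Mul(-322, Rational(1, 632))), -1)) = Mul(Add(Pow(97171, Rational(1, 2)), Mul(-164, -108)), Pow(Add(391965, Rational(-161, 316)), -1)) = Mul(Add(Pow(97171, Rational(1, 2)), 17712), Pow(Rational(123860779, 316), -1)) = Mul(Add(17712, Pow(97171, Rational(1, 2))), Rational(316, 123860779)) = Add(Rational(5596992, 123860779), Mul(Rational(316, 123860779), Pow(97171, Rational(1, 2))))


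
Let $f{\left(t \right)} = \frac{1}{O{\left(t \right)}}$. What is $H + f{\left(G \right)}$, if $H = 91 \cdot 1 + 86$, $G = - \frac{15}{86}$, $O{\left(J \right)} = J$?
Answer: $\frac{2569}{15} \approx 171.27$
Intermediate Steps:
$G = - \frac{15}{86}$ ($G = \left(-15\right) \frac{1}{86} = - \frac{15}{86} \approx -0.17442$)
$f{\left(t \right)} = \frac{1}{t}$
$H = 177$ ($H = 91 + 86 = 177$)
$H + f{\left(G \right)} = 177 + \frac{1}{- \frac{15}{86}} = 177 - \frac{86}{15} = \frac{2569}{15}$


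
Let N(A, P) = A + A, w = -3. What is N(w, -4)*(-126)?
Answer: 756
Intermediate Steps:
N(A, P) = 2*A
N(w, -4)*(-126) = (2*(-3))*(-126) = -6*(-126) = 756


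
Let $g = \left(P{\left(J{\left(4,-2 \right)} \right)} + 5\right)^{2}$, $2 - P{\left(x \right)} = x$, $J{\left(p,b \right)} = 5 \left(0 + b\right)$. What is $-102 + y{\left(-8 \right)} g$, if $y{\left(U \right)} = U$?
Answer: $-2414$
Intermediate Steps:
$J{\left(p,b \right)} = 5 b$
$P{\left(x \right)} = 2 - x$
$g = 289$ ($g = \left(\left(2 - 5 \left(-2\right)\right) + 5\right)^{2} = \left(\left(2 - -10\right) + 5\right)^{2} = \left(\left(2 + 10\right) + 5\right)^{2} = \left(12 + 5\right)^{2} = 17^{2} = 289$)
$-102 + y{\left(-8 \right)} g = -102 - 2312 = -2414$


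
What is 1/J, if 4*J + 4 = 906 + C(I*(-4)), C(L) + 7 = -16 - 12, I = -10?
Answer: 4/867 ≈ 0.0046136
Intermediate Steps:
C(L) = -35 (C(L) = -7 + (-16 - 12) = -7 - 28 = -35)
J = 867/4 (J = -1 + (906 - 35)/4 = -1 + (¼)*871 = -1 + 871/4 = 867/4 ≈ 216.75)
1/J = 1/(867/4) = 4/867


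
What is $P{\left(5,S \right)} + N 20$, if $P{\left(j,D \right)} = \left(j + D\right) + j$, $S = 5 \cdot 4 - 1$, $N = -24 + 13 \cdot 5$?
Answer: $849$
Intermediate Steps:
$N = 41$ ($N = -24 + 65 = 41$)
$S = 19$ ($S = 20 - 1 = 19$)
$P{\left(j,D \right)} = D + 2 j$ ($P{\left(j,D \right)} = \left(D + j\right) + j = D + 2 j$)
$P{\left(5,S \right)} + N 20 = \left(19 + 2 \cdot 5\right) + 41 \cdot 20 = \left(19 + 10\right) + 820 = 29 + 820 = 849$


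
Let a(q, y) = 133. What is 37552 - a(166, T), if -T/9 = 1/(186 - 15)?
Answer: 37419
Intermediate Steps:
T = -1/19 (T = -9/(186 - 15) = -9/171 = -9*1/171 = -1/19 ≈ -0.052632)
37552 - a(166, T) = 37552 - 1*133 = 37552 - 133 = 37419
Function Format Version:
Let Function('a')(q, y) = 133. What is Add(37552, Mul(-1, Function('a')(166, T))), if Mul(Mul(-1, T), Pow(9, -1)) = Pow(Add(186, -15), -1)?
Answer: 37419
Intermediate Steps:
T = Rational(-1, 19) (T = Mul(-9, Pow(Add(186, -15), -1)) = Mul(-9, Pow(171, -1)) = Mul(-9, Rational(1, 171)) = Rational(-1, 19) ≈ -0.052632)
Add(37552, Mul(-1, Function('a')(166, T))) = Add(37552, Mul(-1, 133)) = Add(37552, -133) = 37419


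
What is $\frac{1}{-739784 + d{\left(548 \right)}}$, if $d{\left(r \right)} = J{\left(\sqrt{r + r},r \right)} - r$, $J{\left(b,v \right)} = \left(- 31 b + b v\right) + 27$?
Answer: $- \frac{740305}{547758544281} - \frac{1034 \sqrt{274}}{547758544281} \approx -1.3828 \cdot 10^{-6}$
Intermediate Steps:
$J{\left(b,v \right)} = 27 - 31 b + b v$
$d{\left(r \right)} = 27 - r + \sqrt{2} r^{\frac{3}{2}} - 31 \sqrt{2} \sqrt{r}$ ($d{\left(r \right)} = \left(27 - 31 \sqrt{r + r} + \sqrt{r + r} r\right) - r = \left(27 - 31 \sqrt{2 r} + \sqrt{2 r} r\right) - r = \left(27 - 31 \sqrt{2} \sqrt{r} + \sqrt{2} \sqrt{r} r\right) - r = \left(27 - 31 \sqrt{2} \sqrt{r} + \sqrt{2} r^{\frac{3}{2}}\right) - r = \left(27 + \sqrt{2} r^{\frac{3}{2}} - 31 \sqrt{2} \sqrt{r}\right) - r = 27 - r + \sqrt{2} r^{\frac{3}{2}} - 31 \sqrt{2} \sqrt{r}$)
$\frac{1}{-739784 + d{\left(548 \right)}} = \frac{1}{-739784 + \left(27 - 548 + \sqrt{2} \cdot 548^{\frac{3}{2}} - 31 \sqrt{2} \sqrt{548}\right)} = \frac{1}{-739784 + \left(27 - 548 + \sqrt{2} \cdot 1096 \sqrt{137} - 31 \sqrt{2} \cdot 2 \sqrt{137}\right)} = \frac{1}{-739784 + \left(27 - 548 + 1096 \sqrt{274} - 62 \sqrt{274}\right)} = \frac{1}{-739784 - \left(521 - 1034 \sqrt{274}\right)} = \frac{1}{-740305 + 1034 \sqrt{274}}$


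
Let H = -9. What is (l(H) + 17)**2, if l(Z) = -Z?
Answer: 676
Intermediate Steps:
(l(H) + 17)**2 = (-1*(-9) + 17)**2 = (9 + 17)**2 = 26**2 = 676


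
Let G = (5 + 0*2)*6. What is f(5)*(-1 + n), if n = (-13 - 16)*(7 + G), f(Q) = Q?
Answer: -5370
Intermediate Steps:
G = 30 (G = (5 + 0)*6 = 5*6 = 30)
n = -1073 (n = (-13 - 16)*(7 + 30) = -29*37 = -1073)
f(5)*(-1 + n) = 5*(-1 - 1073) = 5*(-1074) = -5370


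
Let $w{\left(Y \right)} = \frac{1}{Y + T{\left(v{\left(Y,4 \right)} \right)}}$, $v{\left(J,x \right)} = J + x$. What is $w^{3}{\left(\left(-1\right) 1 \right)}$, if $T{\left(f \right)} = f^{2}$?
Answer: $\frac{1}{512} \approx 0.0019531$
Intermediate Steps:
$w{\left(Y \right)} = \frac{1}{Y + \left(4 + Y\right)^{2}}$ ($w{\left(Y \right)} = \frac{1}{Y + \left(Y + 4\right)^{2}} = \frac{1}{Y + \left(4 + Y\right)^{2}}$)
$w^{3}{\left(\left(-1\right) 1 \right)} = \left(\frac{1}{\left(-1\right) 1 + \left(4 - 1\right)^{2}}\right)^{3} = \left(\frac{1}{-1 + \left(4 - 1\right)^{2}}\right)^{3} = \left(\frac{1}{-1 + 3^{2}}\right)^{3} = \left(\frac{1}{-1 + 9}\right)^{3} = \left(\frac{1}{8}\right)^{3} = \frac{1}{512}$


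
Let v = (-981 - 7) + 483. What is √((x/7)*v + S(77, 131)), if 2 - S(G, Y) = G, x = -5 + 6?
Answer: I*√7210/7 ≈ 12.13*I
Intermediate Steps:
x = 1
S(G, Y) = 2 - G
v = -505 (v = -988 + 483 = -505)
√((x/7)*v + S(77, 131)) = √((1/7)*(-505) + (2 - 1*77)) = √((1*(⅐))*(-505) + (2 - 77)) = √((⅐)*(-505) - 75) = √(-505/7 - 75) = √(-1030/7) = I*√7210/7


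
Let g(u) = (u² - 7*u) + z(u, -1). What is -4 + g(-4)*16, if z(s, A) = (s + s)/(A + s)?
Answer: 3628/5 ≈ 725.60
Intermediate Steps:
z(s, A) = 2*s/(A + s) (z(s, A) = (2*s)/(A + s) = 2*s/(A + s))
g(u) = u² - 7*u + 2*u/(-1 + u) (g(u) = (u² - 7*u) + 2*u/(-1 + u) = u² - 7*u + 2*u/(-1 + u))
-4 + g(-4)*16 = -4 - 4*(2 + (-1 - 4)*(-7 - 4))/(-1 - 4)*16 = -4 - 4*(2 - 5*(-11))/(-5)*16 = -4 - 4*(-⅕)*(2 + 55)*16 = -4 - 4*(-⅕)*57*16 = -4 + (228/5)*16 = -4 + 3648/5 = 3628/5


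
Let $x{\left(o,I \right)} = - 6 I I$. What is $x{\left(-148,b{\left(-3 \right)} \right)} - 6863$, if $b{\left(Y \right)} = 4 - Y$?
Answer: $-7157$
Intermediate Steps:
$x{\left(o,I \right)} = - 6 I^{2}$
$x{\left(-148,b{\left(-3 \right)} \right)} - 6863 = - 6 \left(4 - -3\right)^{2} - 6863 = - 6 \left(4 + 3\right)^{2} - 6863 = - 6 \cdot 7^{2} - 6863 = \left(-6\right) 49 - 6863 = -294 - 6863 = -7157$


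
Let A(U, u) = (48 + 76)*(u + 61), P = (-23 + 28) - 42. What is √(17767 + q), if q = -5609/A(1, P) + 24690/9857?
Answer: √955574701205777142/7333608 ≈ 133.30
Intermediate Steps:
P = -37 (P = 5 - 42 = -37)
A(U, u) = 7564 + 124*u (A(U, u) = 124*(61 + u) = 7564 + 124*u)
q = 18189527/29334432 (q = -5609/(7564 + 124*(-37)) + 24690/9857 = -5609/(7564 - 4588) + 24690*(1/9857) = -5609/2976 + 24690/9857 = 18189527/29334432 ≈ 0.62007)
√(17767 + q) = √(17767 + 18189527/29334432) = √(521203042871/29334432) = √955574701205777142/7333608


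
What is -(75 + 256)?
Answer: -331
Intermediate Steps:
-(75 + 256) = -1*331 = -331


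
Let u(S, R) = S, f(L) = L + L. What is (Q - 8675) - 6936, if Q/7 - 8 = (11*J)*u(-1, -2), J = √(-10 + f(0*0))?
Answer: -15555 - 77*I*√10 ≈ -15555.0 - 243.5*I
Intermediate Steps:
f(L) = 2*L
J = I*√10 (J = √(-10 + 2*(0*0)) = √(-10 + 2*0) = √(-10 + 0) = √(-10) = I*√10 ≈ 3.1623*I)
Q = 56 - 77*I*√10 (Q = 56 + 7*((11*(I*√10))*(-1)) = 56 + 7*((11*I*√10)*(-1)) = 56 + 7*(-11*I*√10) = 56 - 77*I*√10 ≈ 56.0 - 243.5*I)
(Q - 8675) - 6936 = ((56 - 77*I*√10) - 8675) - 6936 = (-8619 - 77*I*√10) - 6936 = -15555 - 77*I*√10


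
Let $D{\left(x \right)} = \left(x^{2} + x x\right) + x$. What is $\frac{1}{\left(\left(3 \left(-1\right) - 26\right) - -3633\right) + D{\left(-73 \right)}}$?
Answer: $\frac{1}{14189} \approx 7.0477 \cdot 10^{-5}$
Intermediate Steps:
$D{\left(x \right)} = x + 2 x^{2}$ ($D{\left(x \right)} = \left(x^{2} + x^{2}\right) + x = 2 x^{2} + x = x + 2 x^{2}$)
$\frac{1}{\left(\left(3 \left(-1\right) - 26\right) - -3633\right) + D{\left(-73 \right)}} = \frac{1}{\left(\left(3 \left(-1\right) - 26\right) - -3633\right) - 73 \left(1 + 2 \left(-73\right)\right)} = \frac{1}{\left(\left(-3 - 26\right) + 3633\right) - 73 \left(1 - 146\right)} = \frac{1}{\left(-29 + 3633\right) - -10585} = \frac{1}{3604 + 10585} = \frac{1}{14189}$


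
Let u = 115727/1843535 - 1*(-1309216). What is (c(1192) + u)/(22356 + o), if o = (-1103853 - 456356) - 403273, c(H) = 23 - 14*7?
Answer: -1206723684581/1789266860205 ≈ -0.67442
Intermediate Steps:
c(H) = -75 (c(H) = 23 - 98 = -75)
o = -1963482 (o = -1560209 - 403273 = -1963482)
u = 2413585634287/1843535 (u = 115727*(1/1843535) + 1309216 = 115727/1843535 + 1309216 = 2413585634287/1843535 ≈ 1.3092e+6)
(c(1192) + u)/(22356 + o) = (-75 + 2413585634287/1843535)/(22356 - 1963482) = (2413447369162/1843535)/(-1941126) = (2413447369162/1843535)*(-1/1941126) = -1206723684581/1789266860205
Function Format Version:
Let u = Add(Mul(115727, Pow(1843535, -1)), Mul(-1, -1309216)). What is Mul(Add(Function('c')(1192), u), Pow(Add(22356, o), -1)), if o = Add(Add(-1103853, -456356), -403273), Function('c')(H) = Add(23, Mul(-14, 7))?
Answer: Rational(-1206723684581, 1789266860205) ≈ -0.67442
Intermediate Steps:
Function('c')(H) = -75 (Function('c')(H) = Add(23, -98) = -75)
o = -1963482 (o = Add(-1560209, -403273) = -1963482)
u = Rational(2413585634287, 1843535) (u = Add(Mul(115727, Rational(1, 1843535)), 1309216) = Add(Rational(115727, 1843535), 1309216) = Rational(2413585634287, 1843535) ≈ 1.3092e+6)
Mul(Add(Function('c')(1192), u), Pow(Add(22356, o), -1)) = Mul(Add(-75, Rational(2413585634287, 1843535)), Pow(Add(22356, -1963482), -1)) = Mul(Rational(2413447369162, 1843535), Pow(-1941126, -1)) = Mul(Rational(2413447369162, 1843535), Rational(-1, 1941126)) = Rational(-1206723684581, 1789266860205)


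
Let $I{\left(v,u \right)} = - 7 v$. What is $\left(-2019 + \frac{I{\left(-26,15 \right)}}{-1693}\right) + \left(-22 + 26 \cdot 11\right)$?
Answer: $- \frac{2971397}{1693} \approx -1755.1$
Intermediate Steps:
$\left(-2019 + \frac{I{\left(-26,15 \right)}}{-1693}\right) + \left(-22 + 26 \cdot 11\right) = \left(-2019 + \frac{\left(-7\right) \left(-26\right)}{-1693}\right) + \left(-22 + 26 \cdot 11\right) = \left(-2019 + 182 \left(- \frac{1}{1693}\right)\right) + \left(-22 + 286\right) = \left(-2019 - \frac{182}{1693}\right) + 264 = - \frac{3418349}{1693} + 264 = - \frac{2971397}{1693}$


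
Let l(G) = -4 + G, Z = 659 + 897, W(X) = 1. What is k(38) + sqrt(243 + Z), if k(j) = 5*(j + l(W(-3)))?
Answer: 175 + sqrt(1799) ≈ 217.41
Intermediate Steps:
Z = 1556
k(j) = -15 + 5*j (k(j) = 5*(j + (-4 + 1)) = 5*(j - 3) = 5*(-3 + j) = -15 + 5*j)
k(38) + sqrt(243 + Z) = (-15 + 5*38) + sqrt(243 + 1556) = (-15 + 190) + sqrt(1799) = 175 + sqrt(1799)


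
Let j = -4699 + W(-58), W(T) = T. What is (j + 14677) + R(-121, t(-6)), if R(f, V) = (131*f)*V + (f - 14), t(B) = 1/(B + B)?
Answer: 133271/12 ≈ 11106.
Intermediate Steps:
t(B) = 1/(2*B)
R(f, V) = -14 + f + 131*V*f (R(f, V) = 131*V*f + (-14 + f) = -14 + f + 131*V*f)
j = -4757 (j = -4699 - 58 = -4757)
(j + 14677) + R(-121, t(-6)) = (-4757 + 14677) + (-14 - 121 + 131*((½)/(-6))*(-121)) = 9920 + (-14 - 121 + 131*((½)*(-⅙))*(-121)) = 9920 + (-14 - 121 + 131*(-1/12)*(-121)) = 9920 + (-14 - 121 + 15851/12) = 9920 + 14231/12 = 133271/12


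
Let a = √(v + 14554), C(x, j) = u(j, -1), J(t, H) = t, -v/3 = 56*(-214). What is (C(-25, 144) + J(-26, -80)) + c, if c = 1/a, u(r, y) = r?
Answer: 118 + √50506/50506 ≈ 118.00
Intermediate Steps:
v = 35952 (v = -168*(-214) = -3*(-11984) = 35952)
C(x, j) = j
a = √50506 (a = √(35952 + 14554) = √50506 ≈ 224.74)
c = √50506/50506 (c = 1/(√50506) = √50506/50506 ≈ 0.0044497)
(C(-25, 144) + J(-26, -80)) + c = (144 - 26) + √50506/50506 = 118 + √50506/50506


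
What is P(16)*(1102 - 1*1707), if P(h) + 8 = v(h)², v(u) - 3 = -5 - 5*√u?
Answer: -287980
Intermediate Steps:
v(u) = -2 - 5*√u (v(u) = 3 + (-5 - 5*√u) = -2 - 5*√u)
P(h) = -8 + (-2 - 5*√h)²
P(16)*(1102 - 1*1707) = (-8 + (2 + 5*√16)²)*(1102 - 1*1707) = (-8 + (2 + 5*4)²)*(1102 - 1707) = (-8 + (2 + 20)²)*(-605) = (-8 + 22²)*(-605) = (-8 + 484)*(-605) = 476*(-605) = -287980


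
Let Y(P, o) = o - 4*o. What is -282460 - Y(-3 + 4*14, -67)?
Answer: -282661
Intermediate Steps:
Y(P, o) = -3*o
-282460 - Y(-3 + 4*14, -67) = -282460 - (-3)*(-67) = -282460 - 1*201 = -282460 - 201 = -282661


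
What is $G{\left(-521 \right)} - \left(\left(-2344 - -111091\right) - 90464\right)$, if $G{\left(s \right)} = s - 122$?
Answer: $-18926$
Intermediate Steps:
$G{\left(s \right)} = -122 + s$
$G{\left(-521 \right)} - \left(\left(-2344 - -111091\right) - 90464\right) = \left(-122 - 521\right) - \left(\left(-2344 - -111091\right) - 90464\right) = -643 - \left(\left(-2344 + 111091\right) - 90464\right) = -643 - \left(108747 - 90464\right) = -643 - 18283 = -18926$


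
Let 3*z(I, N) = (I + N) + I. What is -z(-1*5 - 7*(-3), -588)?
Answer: 556/3 ≈ 185.33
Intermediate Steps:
z(I, N) = N/3 + 2*I/3 (z(I, N) = ((I + N) + I)/3 = (N + 2*I)/3 = N/3 + 2*I/3)
-z(-1*5 - 7*(-3), -588) = -((⅓)*(-588) + 2*(-1*5 - 7*(-3))/3) = -(-196 + 2*(-5 + 21)/3) = -(-196 + (⅔)*16) = -(-196 + 32/3) = -1*(-556/3) = 556/3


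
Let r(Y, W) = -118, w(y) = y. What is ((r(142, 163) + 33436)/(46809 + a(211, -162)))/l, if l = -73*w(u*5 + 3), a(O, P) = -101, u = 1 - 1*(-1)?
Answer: -16659/22162946 ≈ -0.00075166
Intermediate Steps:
u = 2 (u = 1 + 1 = 2)
l = -949 (l = -73*(2*5 + 3) = -73*(10 + 3) = -73*13 = -949)
((r(142, 163) + 33436)/(46809 + a(211, -162)))/l = ((-118 + 33436)/(46809 - 101))/(-949) = (33318/46708)*(-1/949) = (33318*(1/46708))*(-1/949) = (16659/23354)*(-1/949) = -16659/22162946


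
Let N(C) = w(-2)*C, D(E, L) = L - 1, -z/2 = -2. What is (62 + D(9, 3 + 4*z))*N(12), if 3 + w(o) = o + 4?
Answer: -960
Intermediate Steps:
z = 4 (z = -2*(-2) = 4)
w(o) = 1 + o (w(o) = -3 + (o + 4) = -3 + (4 + o) = 1 + o)
D(E, L) = -1 + L
N(C) = -C (N(C) = (1 - 2)*C = -C)
(62 + D(9, 3 + 4*z))*N(12) = (62 + (-1 + (3 + 4*4)))*(-1*12) = (62 + (-1 + (3 + 16)))*(-12) = (62 + (-1 + 19))*(-12) = (62 + 18)*(-12) = 80*(-12) = -960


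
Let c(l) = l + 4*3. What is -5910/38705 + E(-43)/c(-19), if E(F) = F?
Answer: 324589/54187 ≈ 5.9902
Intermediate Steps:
c(l) = 12 + l (c(l) = l + 12 = 12 + l)
-5910/38705 + E(-43)/c(-19) = -5910/38705 - 43/(12 - 19) = -5910*1/38705 - 43/(-7) = -1182/7741 - 43*(-1/7) = -1182/7741 + 43/7 = 324589/54187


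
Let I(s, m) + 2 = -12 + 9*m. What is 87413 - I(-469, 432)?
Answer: 83539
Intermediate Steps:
I(s, m) = -14 + 9*m (I(s, m) = -2 + (-12 + 9*m) = -14 + 9*m)
87413 - I(-469, 432) = 87413 - (-14 + 9*432) = 87413 - (-14 + 3888) = 87413 - 1*3874 = 87413 - 3874 = 83539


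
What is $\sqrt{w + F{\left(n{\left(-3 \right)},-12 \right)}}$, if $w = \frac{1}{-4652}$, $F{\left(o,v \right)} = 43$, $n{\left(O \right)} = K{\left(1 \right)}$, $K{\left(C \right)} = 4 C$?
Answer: $\frac{\sqrt{232640705}}{2326} \approx 6.5574$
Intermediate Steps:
$n{\left(O \right)} = 4$ ($n{\left(O \right)} = 4 \cdot 1 = 4$)
$w = - \frac{1}{4652} \approx -0.00021496$
$\sqrt{w + F{\left(n{\left(-3 \right)},-12 \right)}} = \sqrt{- \frac{1}{4652} + 43} = \sqrt{\frac{200035}{4652}} = \frac{\sqrt{232640705}}{2326}$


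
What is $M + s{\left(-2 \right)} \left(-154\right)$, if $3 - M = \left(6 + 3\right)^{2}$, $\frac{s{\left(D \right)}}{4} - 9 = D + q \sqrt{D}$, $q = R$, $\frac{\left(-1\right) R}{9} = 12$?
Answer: $-4390 + 66528 i \sqrt{2} \approx -4390.0 + 94085.0 i$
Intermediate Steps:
$R = -108$ ($R = \left(-9\right) 12 = -108$)
$q = -108$
$s{\left(D \right)} = 36 - 432 \sqrt{D} + 4 D$ ($s{\left(D \right)} = 36 + 4 \left(D - 108 \sqrt{D}\right) = 36 - \left(- 4 D + 432 \sqrt{D}\right) = 36 - 432 \sqrt{D} + 4 D$)
$M = -78$ ($M = 3 - \left(6 + 3\right)^{2} = 3 - 9^{2} = 3 - 81 = -78$)
$M + s{\left(-2 \right)} \left(-154\right) = -78 + \left(36 - 432 \sqrt{-2} + 4 \left(-2\right)\right) \left(-154\right) = -78 + \left(36 - 432 i \sqrt{2} - 8\right) \left(-154\right) = -78 + \left(28 - 432 i \sqrt{2}\right) \left(-154\right) = -78 - \left(4312 - 66528 i \sqrt{2}\right) = -4390 + 66528 i \sqrt{2}$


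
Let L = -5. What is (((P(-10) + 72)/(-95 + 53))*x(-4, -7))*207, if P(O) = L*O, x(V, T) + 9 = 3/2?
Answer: 63135/14 ≈ 4509.6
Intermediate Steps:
x(V, T) = -15/2 (x(V, T) = -9 + 3/2 = -15/2)
P(O) = -5*O
(((P(-10) + 72)/(-95 + 53))*x(-4, -7))*207 = (((-5*(-10) + 72)/(-95 + 53))*(-15/2))*207 = (((50 + 72)/(-42))*(-15/2))*207 = ((122*(-1/42))*(-15/2))*207 = -61/21*(-15/2)*207 = (305/14)*207 = 63135/14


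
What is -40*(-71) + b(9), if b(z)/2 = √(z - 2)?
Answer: 2840 + 2*√7 ≈ 2845.3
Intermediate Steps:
b(z) = 2*√(-2 + z) (b(z) = 2*√(z - 2) = 2*√(-2 + z))
-40*(-71) + b(9) = -40*(-71) + 2*√(-2 + 9) = 2840 + 2*√7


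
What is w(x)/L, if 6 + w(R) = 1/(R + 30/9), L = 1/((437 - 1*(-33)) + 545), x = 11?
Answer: -258825/43 ≈ -6019.2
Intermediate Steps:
L = 1/1015 (L = 1/((437 + 33) + 545) = 1/(470 + 545) = 1/1015 ≈ 0.00098522)
w(R) = -6 + 1/(10/3 + R) (w(R) = -6 + 1/(R + 30/9) = -6 + 1/(R + 30*(⅑)) = -6 + 1/(R + 10/3) = -6 + 1/(10/3 + R))
w(x)/L = (3*(-19 - 6*11)/(10 + 3*11))/(1/1015) = (3*(-19 - 66)/(10 + 33))*1015 = (3*(-85)/43)*1015 = (3*(1/43)*(-85))*1015 = -255/43*1015 = -258825/43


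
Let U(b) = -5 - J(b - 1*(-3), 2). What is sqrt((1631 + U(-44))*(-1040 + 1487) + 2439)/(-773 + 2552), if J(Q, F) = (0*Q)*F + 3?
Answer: 4*sqrt(5055)/593 ≈ 0.47959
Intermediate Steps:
J(Q, F) = 3 (J(Q, F) = 0*F + 3 = 0 + 3 = 3)
U(b) = -8 (U(b) = -5 - 1*3 = -5 - 3 = -8)
sqrt((1631 + U(-44))*(-1040 + 1487) + 2439)/(-773 + 2552) = sqrt((1631 - 8)*(-1040 + 1487) + 2439)/(-773 + 2552) = sqrt(1623*447 + 2439)/1779 = sqrt(725481 + 2439)*(1/1779) = sqrt(727920)*(1/1779) = (12*sqrt(5055))*(1/1779) = 4*sqrt(5055)/593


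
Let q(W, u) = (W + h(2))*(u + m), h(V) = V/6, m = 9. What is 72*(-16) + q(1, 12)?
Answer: -1124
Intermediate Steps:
h(V) = V/6 (h(V) = V*(1/6) = V/6)
q(W, u) = (9 + u)*(1/3 + W) (q(W, u) = (W + (1/6)*2)*(u + 9) = (W + 1/3)*(9 + u) = (1/3 + W)*(9 + u) = (9 + u)*(1/3 + W))
72*(-16) + q(1, 12) = 72*(-16) + (3 + 9*1 + (1/3)*12 + 1*12) = -1152 + (3 + 9 + 4 + 12) = -1152 + 28 = -1124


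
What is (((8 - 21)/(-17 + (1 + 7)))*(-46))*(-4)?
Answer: 2392/9 ≈ 265.78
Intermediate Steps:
(((8 - 21)/(-17 + (1 + 7)))*(-46))*(-4) = (-13/(-17 + 8)*(-46))*(-4) = (-13/(-9)*(-46))*(-4) = (-13*(-⅑)*(-46))*(-4) = ((13/9)*(-46))*(-4) = -598/9*(-4) = 2392/9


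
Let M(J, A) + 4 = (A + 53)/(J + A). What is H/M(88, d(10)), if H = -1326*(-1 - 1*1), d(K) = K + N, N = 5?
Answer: -68289/86 ≈ -794.06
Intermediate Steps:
d(K) = 5 + K (d(K) = K + 5 = 5 + K)
M(J, A) = -4 + (53 + A)/(A + J) (M(J, A) = -4 + (A + 53)/(J + A) = -4 + (53 + A)/(A + J))
H = 2652 (H = -1326*(-1 - 1) = -1326*(-2) = 2652)
H/M(88, d(10)) = 2652/(((53 - 4*88 - 3*(5 + 10))/((5 + 10) + 88))) = 2652/(((53 - 352 - 3*15)/(15 + 88))) = 2652/(((53 - 352 - 45)/103)) = 2652/(((1/103)*(-344))) = 2652/(-344/103) = 2652*(-103/344) = -68289/86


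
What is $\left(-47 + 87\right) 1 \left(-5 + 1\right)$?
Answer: $-160$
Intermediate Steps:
$\left(-47 + 87\right) 1 \left(-5 + 1\right) = 40 \cdot 1 \left(-4\right) = 40 \left(-4\right) = -160$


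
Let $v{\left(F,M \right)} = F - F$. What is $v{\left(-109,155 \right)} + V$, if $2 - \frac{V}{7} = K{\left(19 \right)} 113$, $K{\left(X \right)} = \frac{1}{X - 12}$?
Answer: $-99$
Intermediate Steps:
$K{\left(X \right)} = \frac{1}{-12 + X}$
$v{\left(F,M \right)} = 0$
$V = -99$ ($V = 14 - 7 \frac{1}{-12 + 19} \cdot 113 = 14 - 7 \cdot \frac{1}{7} \cdot 113 = 14 - 113 = -99$)
$v{\left(-109,155 \right)} + V = 0 - 99 = -99$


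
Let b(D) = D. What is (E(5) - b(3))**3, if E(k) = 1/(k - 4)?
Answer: -8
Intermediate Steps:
E(k) = 1/(-4 + k)
(E(5) - b(3))**3 = (1/(-4 + 5) - 1*3)**3 = (1/1 - 3)**3 = (1 - 3)**3 = (-2)**3 = -8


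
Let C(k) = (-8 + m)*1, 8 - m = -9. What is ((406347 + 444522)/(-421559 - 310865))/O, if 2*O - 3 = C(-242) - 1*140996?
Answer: 850869/51630032608 ≈ 1.6480e-5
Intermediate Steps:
m = 17 (m = 8 - 1*(-9) = 8 + 9 = 17)
C(k) = 9 (C(k) = (-8 + 17)*1 = 9*1 = 9)
O = -70492 (O = 3/2 + (9 - 1*140996)/2 = 3/2 + (9 - 140996)/2 = 3/2 + (1/2)*(-140987) = 3/2 - 140987/2 = -70492)
((406347 + 444522)/(-421559 - 310865))/O = ((406347 + 444522)/(-421559 - 310865))/(-70492) = (850869/(-732424))*(-1/70492) = (850869*(-1/732424))*(-1/70492) = -850869/732424*(-1/70492) = 850869/51630032608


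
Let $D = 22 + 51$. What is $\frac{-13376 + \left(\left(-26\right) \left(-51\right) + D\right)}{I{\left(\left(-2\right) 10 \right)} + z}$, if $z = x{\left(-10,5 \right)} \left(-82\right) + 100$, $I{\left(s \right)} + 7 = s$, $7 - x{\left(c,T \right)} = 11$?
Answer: $- \frac{11977}{401} \approx -29.868$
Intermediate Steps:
$D = 73$
$x{\left(c,T \right)} = -4$ ($x{\left(c,T \right)} = 7 - 11 = -4$)
$I{\left(s \right)} = -7 + s$
$z = 428$ ($z = \left(-4\right) \left(-82\right) + 100 = 328 + 100 = 428$)
$\frac{-13376 + \left(\left(-26\right) \left(-51\right) + D\right)}{I{\left(\left(-2\right) 10 \right)} + z} = \frac{-13376 + \left(\left(-26\right) \left(-51\right) + 73\right)}{\left(-7 - 20\right) + 428} = \frac{-13376 + \left(1326 + 73\right)}{\left(-7 - 20\right) + 428} = \frac{-13376 + 1399}{-27 + 428} = - \frac{11977}{401}$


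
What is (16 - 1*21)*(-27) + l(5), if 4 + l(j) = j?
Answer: 136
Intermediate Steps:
l(j) = -4 + j
(16 - 1*21)*(-27) + l(5) = (16 - 1*21)*(-27) + (-4 + 5) = (16 - 21)*(-27) + 1 = -5*(-27) + 1 = 135 + 1 = 136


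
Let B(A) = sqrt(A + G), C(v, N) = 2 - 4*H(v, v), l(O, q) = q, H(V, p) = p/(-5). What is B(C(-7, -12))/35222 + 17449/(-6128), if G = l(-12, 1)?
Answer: -17449/6128 + I*sqrt(65)/176110 ≈ -2.8474 + 4.578e-5*I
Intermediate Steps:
H(V, p) = -p/5 (H(V, p) = p*(-1/5) = -p/5)
G = 1
C(v, N) = 2 + 4*v/5 (C(v, N) = 2 - (-4)*v/5 = 2 + 4*v/5)
B(A) = sqrt(1 + A) (B(A) = sqrt(A + 1) = sqrt(1 + A))
B(C(-7, -12))/35222 + 17449/(-6128) = sqrt(1 + (2 + (4/5)*(-7)))/35222 + 17449/(-6128) = sqrt(1 + (2 - 28/5))*(1/35222) + 17449*(-1/6128) = sqrt(1 - 18/5)*(1/35222) - 17449/6128 = sqrt(-13/5)*(1/35222) - 17449/6128 = (I*sqrt(65)/5)*(1/35222) - 17449/6128 = I*sqrt(65)/176110 - 17449/6128 = -17449/6128 + I*sqrt(65)/176110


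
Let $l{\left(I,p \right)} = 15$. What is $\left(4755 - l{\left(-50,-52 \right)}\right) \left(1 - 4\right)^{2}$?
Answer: $42660$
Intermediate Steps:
$\left(4755 - l{\left(-50,-52 \right)}\right) \left(1 - 4\right)^{2} = \left(4755 - 15\right) \left(1 - 4\right)^{2} = \left(4755 - 15\right) \left(-3\right)^{2} = 4740 \cdot 9 = 42660$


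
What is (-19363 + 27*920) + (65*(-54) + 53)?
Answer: 2020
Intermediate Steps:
(-19363 + 27*920) + (65*(-54) + 53) = (-19363 + 24840) + (-3510 + 53) = 5477 - 3457 = 2020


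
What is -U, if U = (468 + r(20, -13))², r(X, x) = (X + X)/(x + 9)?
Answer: -209764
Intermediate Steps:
r(X, x) = 2*X/(9 + x) (r(X, x) = (2*X)/(9 + x) = 2*X/(9 + x))
U = 209764 (U = (468 + 2*20/(9 - 13))² = (468 + 2*20/(-4))² = (468 + 2*20*(-¼))² = (468 - 10)² = 458² = 209764)
-U = -1*209764 = -209764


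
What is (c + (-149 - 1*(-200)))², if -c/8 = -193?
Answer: 2544025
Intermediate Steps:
c = 1544 (c = -8*(-193) = 1544)
(c + (-149 - 1*(-200)))² = (1544 + (-149 - 1*(-200)))² = (1544 + (-149 + 200))² = (1544 + 51)² = 1595² = 2544025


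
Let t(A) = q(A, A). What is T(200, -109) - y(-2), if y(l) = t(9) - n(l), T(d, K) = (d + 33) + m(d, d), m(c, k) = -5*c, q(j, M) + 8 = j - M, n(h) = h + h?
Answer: -763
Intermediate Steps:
n(h) = 2*h
q(j, M) = -8 + j - M (q(j, M) = -8 + (j - M) = -8 + j - M)
t(A) = -8 (t(A) = -8 + A - A = -8)
T(d, K) = 33 - 4*d (T(d, K) = (d + 33) - 5*d = (33 + d) - 5*d = 33 - 4*d)
y(l) = -8 - 2*l
T(200, -109) - y(-2) = (33 - 4*200) - (-8 - 2*(-2)) = (33 - 800) - (-8 + 4) = -767 - 1*(-4) = -767 + 4 = -763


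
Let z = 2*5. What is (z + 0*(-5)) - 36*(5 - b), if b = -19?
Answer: -854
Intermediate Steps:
z = 10
(z + 0*(-5)) - 36*(5 - b) = (10 + 0*(-5)) - 36*(5 - 1*(-19)) = (10 + 0) - 36*(5 + 19) = 10 - 36*24 = 10 - 864 = -854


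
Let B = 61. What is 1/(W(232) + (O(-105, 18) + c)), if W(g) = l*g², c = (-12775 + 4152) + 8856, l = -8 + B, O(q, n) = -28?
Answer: 1/2852877 ≈ 3.5052e-7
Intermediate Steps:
l = 53 (l = -8 + 61 = 53)
c = 233 (c = -8623 + 8856 = 233)
W(g) = 53*g²
1/(W(232) + (O(-105, 18) + c)) = 1/(53*232² + (-28 + 233)) = 1/(53*53824 + 205) = 1/(2852672 + 205) = 1/2852877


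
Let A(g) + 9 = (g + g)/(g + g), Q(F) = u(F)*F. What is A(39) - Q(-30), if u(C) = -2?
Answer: -68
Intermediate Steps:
Q(F) = -2*F
A(g) = -8 (A(g) = -9 + (g + g)/(g + g) = -9 + (2*g)/((2*g)) = -9 + (2*g)*(1/(2*g)) = -9 + 1 = -8)
A(39) - Q(-30) = -8 - (-2)*(-30) = -8 - 1*60 = -8 - 60 = -68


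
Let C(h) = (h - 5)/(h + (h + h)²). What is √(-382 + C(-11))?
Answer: 3*I*√9496894/473 ≈ 19.546*I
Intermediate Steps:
C(h) = (-5 + h)/(h + 4*h²) (C(h) = (-5 + h)/(h + (2*h)²) = (-5 + h)/(h + 4*h²))
√(-382 + C(-11)) = √(-382 + (-5 - 11)/((-11)*(1 + 4*(-11)))) = √(-382 - 1/11*(-16)/(1 - 44)) = √(-382 - 1/11*(-16)/(-43)) = √(-382 - 1/11*(-1/43)*(-16)) = √(-382 - 16/473) = √(-180702/473) = 3*I*√9496894/473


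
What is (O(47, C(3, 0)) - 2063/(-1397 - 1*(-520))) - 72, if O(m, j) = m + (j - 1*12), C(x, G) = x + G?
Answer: -27755/877 ≈ -31.648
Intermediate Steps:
C(x, G) = G + x
O(m, j) = -12 + j + m (O(m, j) = m + (j - 12) = m + (-12 + j) = -12 + j + m)
(O(47, C(3, 0)) - 2063/(-1397 - 1*(-520))) - 72 = ((-12 + (0 + 3) + 47) - 2063/(-1397 - 1*(-520))) - 72 = ((-12 + 3 + 47) - 2063/(-1397 + 520)) - 72 = (38 - 2063/(-877)) - 72 = (38 - 2063*(-1/877)) - 72 = (38 + 2063/877) - 72 = 35389/877 - 72 = -27755/877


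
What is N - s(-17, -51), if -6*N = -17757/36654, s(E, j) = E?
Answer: 417385/24436 ≈ 17.081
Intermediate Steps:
N = 1973/24436 (N = -(-5919)/(2*36654) = -⅙*(-5919/12218) = 1973/24436 ≈ 0.080742)
N - s(-17, -51) = 1973/24436 - 1*(-17) = 1973/24436 + 17 = 417385/24436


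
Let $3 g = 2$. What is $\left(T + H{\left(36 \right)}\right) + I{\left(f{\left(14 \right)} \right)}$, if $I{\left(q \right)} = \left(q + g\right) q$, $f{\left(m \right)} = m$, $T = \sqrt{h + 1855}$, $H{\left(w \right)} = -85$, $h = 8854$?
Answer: $\frac{361}{3} + \sqrt{10709} \approx 223.82$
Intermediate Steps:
$g = \frac{2}{3}$ ($g = \frac{1}{3} \cdot 2 = \frac{2}{3} \approx 0.66667$)
$T = \sqrt{10709}$ ($T = \sqrt{8854 + 1855} = \sqrt{10709} \approx 103.48$)
$I{\left(q \right)} = q \left(\frac{2}{3} + q\right)$ ($I{\left(q \right)} = \left(q + \frac{2}{3}\right) q = \left(\frac{2}{3} + q\right) q = q \left(\frac{2}{3} + q\right)$)
$\left(T + H{\left(36 \right)}\right) + I{\left(f{\left(14 \right)} \right)} = \left(\sqrt{10709} - 85\right) + \frac{1}{3} \cdot 14 \left(2 + 3 \cdot 14\right) = \left(-85 + \sqrt{10709}\right) + \frac{1}{3} \cdot 14 \left(2 + 42\right) = \left(-85 + \sqrt{10709}\right) + \frac{1}{3} \cdot 14 \cdot 44 = \left(-85 + \sqrt{10709}\right) + \frac{616}{3} = \frac{361}{3} + \sqrt{10709}$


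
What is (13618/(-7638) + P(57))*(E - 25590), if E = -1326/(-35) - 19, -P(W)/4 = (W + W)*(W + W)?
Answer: 35537096420849/26733 ≈ 1.3293e+9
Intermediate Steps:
P(W) = -16*W² (P(W) = -4*(W + W)*(W + W) = -4*2*W*2*W = -16*W²)
E = 661/35 (E = -1326*(-1)/35 - 19 = -51*(-26/35) - 19 = 1326/35 - 19 = 661/35 ≈ 18.886)
(13618/(-7638) + P(57))*(E - 25590) = (13618/(-7638) - 16*57²)*(661/35 - 25590) = (13618*(-1/7638) - 16*3249)*(-894989/35) = (-6809/3819 - 51984)*(-894989/35) = -198533705/3819*(-894989/35) = 35537096420849/26733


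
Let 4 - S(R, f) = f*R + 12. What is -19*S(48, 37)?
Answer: 33896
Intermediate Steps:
S(R, f) = -8 - R*f (S(R, f) = 4 - (f*R + 12) = 4 - (R*f + 12) = 4 - (12 + R*f) = 4 + (-12 - R*f) = -8 - R*f)
-19*S(48, 37) = -19*(-8 - 1*48*37) = -19*(-8 - 1776) = -19*(-1784) = 33896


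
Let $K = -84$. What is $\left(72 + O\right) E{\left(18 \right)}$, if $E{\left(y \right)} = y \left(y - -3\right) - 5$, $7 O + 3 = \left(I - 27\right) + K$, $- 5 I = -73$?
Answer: $\frac{107797}{5} \approx 21559.0$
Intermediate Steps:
$I = \frac{73}{5}$ ($I = \left(- \frac{1}{5}\right) \left(-73\right) = \frac{73}{5} \approx 14.6$)
$O = - \frac{71}{5}$ ($O = - \frac{3}{7} + \frac{\left(\frac{73}{5} - 27\right) - 84}{7} = - \frac{3}{7} + \frac{- \frac{62}{5} - 84}{7} = - \frac{3}{7} + \frac{1}{7} \left(- \frac{482}{5}\right) = - \frac{3}{7} - \frac{482}{35} = - \frac{71}{5} \approx -14.2$)
$E{\left(y \right)} = -5 + y \left(3 + y\right)$ ($E{\left(y \right)} = y \left(y + 3\right) - 5 = y \left(3 + y\right) - 5 = -5 + y \left(3 + y\right)$)
$\left(72 + O\right) E{\left(18 \right)} = \left(72 - \frac{71}{5}\right) \left(-5 + 18^{2} + 3 \cdot 18\right) = \frac{289 \left(-5 + 324 + 54\right)}{5} = \frac{289}{5} \cdot 373 = \frac{107797}{5}$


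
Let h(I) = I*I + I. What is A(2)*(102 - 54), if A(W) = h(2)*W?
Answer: 576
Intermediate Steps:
h(I) = I + I**2 (h(I) = I**2 + I = I + I**2)
A(W) = 6*W (A(W) = (2*(1 + 2))*W = (2*3)*W = 6*W)
A(2)*(102 - 54) = (6*2)*(102 - 54) = 12*48 = 576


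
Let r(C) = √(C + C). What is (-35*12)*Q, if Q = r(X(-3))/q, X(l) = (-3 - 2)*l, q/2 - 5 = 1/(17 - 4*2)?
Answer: -945*√30/23 ≈ -225.04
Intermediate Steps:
q = 92/9 (q = 10 + 2/(17 - 4*2) = 10 + 2/(17 - 8) = 10 + 2/9 = 92/9 ≈ 10.222)
X(l) = -5*l
r(C) = √2*√C (r(C) = √(2*C) = √2*√C)
Q = 9*√30/92 (Q = (√2*√(-5*(-3)))/(92/9) = (√2*√15)*(9/92) = √30*(9/92) = 9*√30/92 ≈ 0.53582)
(-35*12)*Q = (-35*12)*(9*√30/92) = -945*√30/23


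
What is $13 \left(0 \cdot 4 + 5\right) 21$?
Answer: $1365$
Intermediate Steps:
$13 \left(0 \cdot 4 + 5\right) 21 = 13 \left(0 + 5\right) 21 = 13 \cdot 5 \cdot 21 = 65 \cdot 21 = 1365$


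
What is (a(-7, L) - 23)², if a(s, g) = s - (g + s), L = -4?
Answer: 361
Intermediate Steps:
a(s, g) = -g (a(s, g) = s + (-g - s) = -g)
(a(-7, L) - 23)² = (-1*(-4) - 23)² = (4 - 23)² = (-19)² = 361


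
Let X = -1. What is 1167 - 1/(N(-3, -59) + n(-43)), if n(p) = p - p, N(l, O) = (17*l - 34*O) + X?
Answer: 2280317/1954 ≈ 1167.0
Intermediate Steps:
N(l, O) = -1 - 34*O + 17*l (N(l, O) = (17*l - 34*O) - 1 = (-34*O + 17*l) - 1 = -1 - 34*O + 17*l)
n(p) = 0
1167 - 1/(N(-3, -59) + n(-43)) = 1167 - 1/((-1 - 34*(-59) + 17*(-3)) + 0) = 1167 - 1/((-1 + 2006 - 51) + 0) = 1167 - 1/(1954 + 0) = 1167 - 1/1954 = 2280317/1954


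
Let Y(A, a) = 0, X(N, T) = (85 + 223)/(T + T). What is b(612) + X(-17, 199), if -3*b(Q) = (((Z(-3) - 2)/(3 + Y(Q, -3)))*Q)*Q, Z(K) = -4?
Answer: 49689658/199 ≈ 2.4970e+5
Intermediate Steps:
X(N, T) = 154/T (X(N, T) = 308/((2*T)) = 308*(1/(2*T)) = 154/T)
b(Q) = 2*Q²/3 (b(Q) = -((-4 - 2)/(3 + 0))*Q*Q/3 = -(-6/3)*Q*Q/3 = -(-6*⅓)*Q*Q/3 = -(-2*Q)*Q/3 = -(-2)*Q²/3 = 2*Q²/3)
b(612) + X(-17, 199) = (⅔)*612² + 154/199 = (⅔)*374544 + 154*(1/199) = 249696 + 154/199 = 49689658/199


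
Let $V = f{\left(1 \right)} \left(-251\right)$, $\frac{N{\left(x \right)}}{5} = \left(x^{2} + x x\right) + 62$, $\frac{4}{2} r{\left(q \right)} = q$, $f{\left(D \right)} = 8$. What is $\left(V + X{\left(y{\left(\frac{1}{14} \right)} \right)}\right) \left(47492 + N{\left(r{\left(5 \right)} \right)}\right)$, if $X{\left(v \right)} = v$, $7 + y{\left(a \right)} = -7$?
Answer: $-96782019$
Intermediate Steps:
$y{\left(a \right)} = -14$ ($y{\left(a \right)} = -7 - 7 = -14$)
$r{\left(q \right)} = \frac{q}{2}$
$N{\left(x \right)} = 310 + 10 x^{2}$ ($N{\left(x \right)} = 5 \left(\left(x^{2} + x x\right) + 62\right) = 5 \left(\left(x^{2} + x^{2}\right) + 62\right) = 5 \left(2 x^{2} + 62\right) = 5 \left(62 + 2 x^{2}\right) = 310 + 10 x^{2}$)
$V = -2008$ ($V = 8 \left(-251\right) = -2008$)
$\left(V + X{\left(y{\left(\frac{1}{14} \right)} \right)}\right) \left(47492 + N{\left(r{\left(5 \right)} \right)}\right) = \left(-2008 - 14\right) \left(47492 + \left(310 + 10 \left(\frac{1}{2} \cdot 5\right)^{2}\right)\right) = - 2022 \left(47492 + \left(310 + 10 \left(\frac{5}{2}\right)^{2}\right)\right) = - 2022 \left(47492 + \left(310 + 10 \cdot \frac{25}{4}\right)\right) = - 2022 \left(47492 + \left(310 + \frac{125}{2}\right)\right) = - 2022 \left(47492 + \frac{745}{2}\right) = \left(-2022\right) \frac{95729}{2} = -96782019$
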